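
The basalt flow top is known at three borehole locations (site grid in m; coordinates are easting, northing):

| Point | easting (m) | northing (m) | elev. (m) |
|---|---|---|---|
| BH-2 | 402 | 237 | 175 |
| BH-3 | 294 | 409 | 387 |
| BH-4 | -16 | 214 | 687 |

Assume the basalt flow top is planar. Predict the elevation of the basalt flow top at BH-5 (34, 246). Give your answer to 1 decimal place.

Two edge vectors: BH-2→BH-3 = (-108, 172, 212), BH-2→BH-4 = (-418, -23, 512).
Normal n = (BH-2→BH-3) × (BH-2→BH-4) = (92940, -33320, 74380).
So ∂z/∂easting = −n_x/n_z = −1.24953 and ∂z/∂northing = −n_y/n_z = 0.44797.
Intercept c from BH-2: 175 + 502.31 − 106.17 = 571.14.
At (34, 246): z = −42.5 + 110.2 + 571.14 = 638.9 m.

638.9 m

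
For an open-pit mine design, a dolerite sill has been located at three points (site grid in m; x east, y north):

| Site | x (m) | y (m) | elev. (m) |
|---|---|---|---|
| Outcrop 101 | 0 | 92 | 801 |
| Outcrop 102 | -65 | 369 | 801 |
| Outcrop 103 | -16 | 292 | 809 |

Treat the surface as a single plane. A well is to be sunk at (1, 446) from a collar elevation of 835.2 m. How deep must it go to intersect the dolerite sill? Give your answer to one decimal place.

Two edge vectors: Outcrop 101→Outcrop 102 = (-65, 277, 0), Outcrop 101→Outcrop 103 = (-16, 200, 8).
Normal n = (Outcrop 101→Outcrop 102) × (Outcrop 101→Outcrop 103) = (2216, 520, -8568).
So ∂z/∂x = −n_x/n_z = 0.25864 and ∂z/∂y = −n_y/n_z = 0.06069.
Intercept c from Outcrop 101: 801 + 0.00 − 5.58 = 795.42.
At (1, 446): z_contact = 0.26 + 27.07 + 795.42 = 822.74 m.
Depth below ground = 835.2 − 822.74 = 12.5 m.

12.5 m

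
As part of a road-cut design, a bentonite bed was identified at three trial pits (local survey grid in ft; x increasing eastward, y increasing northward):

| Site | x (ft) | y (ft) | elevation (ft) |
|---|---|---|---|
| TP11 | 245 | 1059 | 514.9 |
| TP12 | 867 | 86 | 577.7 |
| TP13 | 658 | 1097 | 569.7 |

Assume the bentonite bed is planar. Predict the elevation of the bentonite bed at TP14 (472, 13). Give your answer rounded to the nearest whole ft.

Two edge vectors: TP11→TP12 = (622, -973, 62.8), TP11→TP13 = (413, 38, 54.8).
Normal n = (TP11→TP12) × (TP11→TP13) = (-55706.8, -8149.2, 425485).
So ∂z/∂x = −n_x/n_z = 0.13093 and ∂z/∂y = −n_y/n_z = 0.01915.
Intercept c from TP11: 514.9 − 32.08 − 20.28 = 462.54.
At (472, 13): z = 61.8 + 0.2 + 462.54 = 524.6 ft.

525 ft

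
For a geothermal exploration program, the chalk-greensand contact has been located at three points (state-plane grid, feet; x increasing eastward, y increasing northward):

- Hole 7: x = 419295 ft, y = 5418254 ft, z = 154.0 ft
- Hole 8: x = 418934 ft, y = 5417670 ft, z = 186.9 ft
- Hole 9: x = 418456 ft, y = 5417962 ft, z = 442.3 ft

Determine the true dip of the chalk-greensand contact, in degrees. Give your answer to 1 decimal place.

Let the plane be z = a·x + b·y + c.
Hole 8−Hole 7: −361a − 584b = 32.9;  Hole 9−Hole 7: −839a − 292b = 288.3.
Solving gives a = −0.41283, b = 0.19886.
Gradient magnitude |∇z| = √(a² + b²) = √(0.17043 + 0.03954) = 0.45823.
True dip = arctan(0.45823) = 24.6°, dipping toward ESE (azimuth ≈ 116°).

24.6°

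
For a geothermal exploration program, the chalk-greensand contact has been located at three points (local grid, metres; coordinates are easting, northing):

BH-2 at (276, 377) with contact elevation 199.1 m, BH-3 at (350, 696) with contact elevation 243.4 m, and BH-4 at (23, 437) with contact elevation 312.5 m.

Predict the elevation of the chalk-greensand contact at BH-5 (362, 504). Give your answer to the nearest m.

194 m

Two edge vectors: BH-2→BH-3 = (74, 319, 44.3), BH-2→BH-4 = (-253, 60, 113.4).
Normal n = (BH-2→BH-3) × (BH-2→BH-4) = (33516.6, -19599.5, 85147).
So ∂z/∂easting = −n_x/n_z = −0.39363 and ∂z/∂northing = −n_y/n_z = 0.23018.
Intercept c from BH-2: 199.1 + 108.64 − 86.78 = 220.96.
At (362, 504): z = −142.5 + 116.0 + 220.96 = 194.5 m.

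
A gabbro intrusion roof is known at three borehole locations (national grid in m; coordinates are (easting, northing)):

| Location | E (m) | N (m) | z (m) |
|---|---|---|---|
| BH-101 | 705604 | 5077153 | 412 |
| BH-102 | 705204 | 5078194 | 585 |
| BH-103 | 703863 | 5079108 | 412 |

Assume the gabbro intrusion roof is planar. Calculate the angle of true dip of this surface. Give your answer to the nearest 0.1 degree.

Two edge vectors: BH-101→BH-102 = (-400, 1041, 173), BH-101→BH-103 = (-1741, 1955, 0).
Normal n = (BH-101→BH-102) × (BH-101→BH-103) = (-338215, -301193, 1030381).
So ∂z/∂E = −n_x/n_z = 0.32824 and ∂z/∂N = −n_y/n_z = 0.29231.
Gradient magnitude |∇z| = √(a² + b²) = √(0.10774 + 0.08545) = 0.43953.
True dip = arctan(0.43953) = 23.7°, dipping toward SW (azimuth ≈ 228°).

23.7°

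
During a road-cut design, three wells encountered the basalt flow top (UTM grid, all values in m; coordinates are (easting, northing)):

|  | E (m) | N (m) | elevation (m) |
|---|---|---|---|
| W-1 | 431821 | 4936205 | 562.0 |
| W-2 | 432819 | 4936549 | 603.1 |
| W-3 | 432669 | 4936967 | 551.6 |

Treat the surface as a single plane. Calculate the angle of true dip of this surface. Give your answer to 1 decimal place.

6.9°

Let the plane be z = a·E + b·N + c.
W-2−W-1: 998a + 344b = 41.1;  W-3−W-1: 848a + 762b = −10.4.
Solving gives a = 0.07444, b = −0.09649.
Gradient magnitude |∇z| = √(a² + b²) = √(0.00554 + 0.00931) = 0.12187.
True dip = arctan(0.12187) = 6.9°, dipping toward NW (azimuth ≈ 322°).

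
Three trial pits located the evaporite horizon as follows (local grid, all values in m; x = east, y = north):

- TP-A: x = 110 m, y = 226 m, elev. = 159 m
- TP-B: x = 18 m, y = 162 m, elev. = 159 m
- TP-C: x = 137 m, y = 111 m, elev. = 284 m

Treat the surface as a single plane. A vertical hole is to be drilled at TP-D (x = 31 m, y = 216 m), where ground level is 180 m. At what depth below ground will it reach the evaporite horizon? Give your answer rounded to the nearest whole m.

63 m

Let the plane be z = a·x + b·y + c.
TP-B−TP-A: −92a − 64b = 0;  TP-C−TP-A: 27a − 115b = 125.
Solving gives a = 0.64998, b = −0.93435.
Then c = 159 − a·110 − b·226 = 298.67.
At (31, 216): z_contact = 20.1 − 201.8 + 298.67 = 117.0 m.
Depth below ground = 180 − 117.0 = 63 m.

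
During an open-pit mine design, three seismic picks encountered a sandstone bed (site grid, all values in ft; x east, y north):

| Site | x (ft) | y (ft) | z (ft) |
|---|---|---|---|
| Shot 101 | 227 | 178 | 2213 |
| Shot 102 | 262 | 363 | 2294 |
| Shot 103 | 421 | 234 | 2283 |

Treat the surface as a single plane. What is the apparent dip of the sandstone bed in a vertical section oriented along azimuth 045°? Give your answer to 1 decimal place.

24.3°

Let the plane be z = a·x + b·y + c.
Shot 102−Shot 101: 35a + 185b = 81;  Shot 103−Shot 101: 194a + 56b = 70.
Solving gives a = 0.24798, b = 0.39092.
Unit vector along 045° is (sin 45°, cos 45°) = (0.7071, 0.7071).
Slope in that direction = a·(0.7071) + b·(0.7071) = 0.45177.
Apparent dip = arctan|0.45177| = 24.3° (true dip is 24.8°, so apparent ≤ true as expected).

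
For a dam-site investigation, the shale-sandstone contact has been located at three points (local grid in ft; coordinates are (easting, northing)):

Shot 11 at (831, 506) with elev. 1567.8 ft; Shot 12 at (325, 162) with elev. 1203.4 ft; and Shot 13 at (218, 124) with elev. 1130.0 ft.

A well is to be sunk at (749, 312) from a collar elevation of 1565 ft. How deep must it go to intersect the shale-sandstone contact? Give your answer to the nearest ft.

Let the plane be z = a·E + b·N + c.
Shot 12−Shot 11: −506a − 344b = −364.4;  Shot 13−Shot 11: −613a − 382b = −437.8.
Solving gives a = 0.64860, b = 0.10526.
Then c = 1567.8 − a·831 − b·506 = 975.55.
At (749, 312): z_contact = 485.8 + 32.8 + 975.55 = 1494.2 ft.
Depth below ground = 1565 − 1494.2 = 71 ft.

71 ft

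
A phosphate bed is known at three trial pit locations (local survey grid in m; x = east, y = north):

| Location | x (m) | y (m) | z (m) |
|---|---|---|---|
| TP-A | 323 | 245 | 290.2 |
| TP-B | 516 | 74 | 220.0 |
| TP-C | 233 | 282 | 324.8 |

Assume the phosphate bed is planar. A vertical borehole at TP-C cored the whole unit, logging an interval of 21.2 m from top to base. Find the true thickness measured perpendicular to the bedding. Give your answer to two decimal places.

19.65 m

Let the plane be z = a·x + b·y + c.
TP-B−TP-A: 193a − 171b = −70.2;  TP-C−TP-A: −90a + 37b = 34.6.
Solving gives a = −0.40238, b = −0.04362.
|∇z| = √(a²+b²) = 0.40473, so dip δ = arctan(0.40473) = 22.03°.
True thickness = vertical thickness × cos δ = 21.2 × cos 22.03° = 19.65 m.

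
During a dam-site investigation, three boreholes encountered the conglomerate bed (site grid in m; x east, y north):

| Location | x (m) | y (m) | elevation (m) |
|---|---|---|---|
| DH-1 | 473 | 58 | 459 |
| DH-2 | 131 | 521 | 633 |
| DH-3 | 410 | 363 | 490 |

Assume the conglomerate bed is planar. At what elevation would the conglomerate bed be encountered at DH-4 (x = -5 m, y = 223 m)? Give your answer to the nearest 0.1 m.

Two edge vectors: DH-1→DH-2 = (-342, 463, 174), DH-1→DH-3 = (-63, 305, 31).
Normal n = (DH-1→DH-2) × (DH-1→DH-3) = (-38717, -360, -75141).
So ∂z/∂x = −n_x/n_z = −0.51526 and ∂z/∂y = −n_y/n_z = −0.00479.
Intercept c from DH-1: 459 + 243.72 + 0.28 = 702.99.
At (-5, 223): z = 2.6 − 1.1 + 702.99 = 704.5 m.

704.5 m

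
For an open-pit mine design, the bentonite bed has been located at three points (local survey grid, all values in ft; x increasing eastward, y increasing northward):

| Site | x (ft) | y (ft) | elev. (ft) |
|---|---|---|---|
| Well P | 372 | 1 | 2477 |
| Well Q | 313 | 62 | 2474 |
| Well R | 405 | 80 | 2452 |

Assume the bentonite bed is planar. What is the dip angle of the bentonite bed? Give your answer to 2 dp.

Two edge vectors: Well P→Well Q = (-59, 61, -3), Well P→Well R = (33, 79, -25).
Normal n = (Well P→Well Q) × (Well P→Well R) = (-1288, -1574, -6674).
So ∂z/∂x = −n_x/n_z = −0.19299 and ∂z/∂y = −n_y/n_z = −0.23584.
Gradient magnitude |∇z| = √(a² + b²) = √(0.03724 + 0.05562) = 0.30474.
True dip = arctan(0.30474) = 16.95°, dipping toward NE (azimuth ≈ 039°).

16.95°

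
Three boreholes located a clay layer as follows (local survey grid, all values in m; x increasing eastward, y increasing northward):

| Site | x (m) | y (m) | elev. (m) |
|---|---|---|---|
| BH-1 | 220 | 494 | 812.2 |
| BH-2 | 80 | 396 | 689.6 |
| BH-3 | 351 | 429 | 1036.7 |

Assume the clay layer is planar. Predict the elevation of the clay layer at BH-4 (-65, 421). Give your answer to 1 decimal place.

474.0 m

Let the plane be z = a·x + b·y + c.
BH-2−BH-1: −140a − 98b = −122.6;  BH-3−BH-1: 131a − 65b = 224.5.
Solving gives a = 1.36612, b = −0.70058.
Then c = 812.2 − a·220 − b·494 = 857.74.
At (-65, 421): z = −88.8 − 294.9 + 857.74 = 474.0 m.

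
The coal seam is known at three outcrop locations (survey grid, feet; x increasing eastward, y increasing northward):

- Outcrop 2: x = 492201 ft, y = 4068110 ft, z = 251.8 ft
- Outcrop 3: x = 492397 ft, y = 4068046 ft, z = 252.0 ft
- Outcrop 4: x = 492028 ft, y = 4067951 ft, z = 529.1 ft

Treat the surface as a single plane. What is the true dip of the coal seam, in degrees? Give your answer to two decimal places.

Let the plane be z = a·x + b·y + c.
Outcrop 3−Outcrop 2: 196a − 64b = 0.2;  Outcrop 4−Outcrop 2: −173a − 159b = 277.3.
Solving gives a = −0.41944, b = −1.28766.
Gradient magnitude |∇z| = √(a² + b²) = √(0.17593 + 1.65806) = 1.35425.
True dip = arctan(1.35425) = 53.56°, dipping toward NNE (azimuth ≈ 018°).

53.56°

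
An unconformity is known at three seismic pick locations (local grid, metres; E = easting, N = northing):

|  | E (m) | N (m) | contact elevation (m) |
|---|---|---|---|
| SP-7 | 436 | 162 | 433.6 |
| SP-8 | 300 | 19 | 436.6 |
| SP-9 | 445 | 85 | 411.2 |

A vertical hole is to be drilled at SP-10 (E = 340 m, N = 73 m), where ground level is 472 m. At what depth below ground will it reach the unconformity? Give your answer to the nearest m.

33 m

Two edge vectors: SP-7→SP-8 = (-136, -143, 3), SP-7→SP-9 = (9, -77, -22.4).
Normal n = (SP-7→SP-8) × (SP-7→SP-9) = (3434.2, -3019.4, 11759).
So ∂z/∂E = −n_x/n_z = −0.29205 and ∂z/∂N = −n_y/n_z = 0.25677.
Intercept c from SP-7: 433.6 + 127.33 − 41.60 = 519.34.
At (340, 73): z_contact = −99.3 + 18.7 + 519.34 = 438.8 m.
Depth below ground = 472 − 438.8 = 33 m.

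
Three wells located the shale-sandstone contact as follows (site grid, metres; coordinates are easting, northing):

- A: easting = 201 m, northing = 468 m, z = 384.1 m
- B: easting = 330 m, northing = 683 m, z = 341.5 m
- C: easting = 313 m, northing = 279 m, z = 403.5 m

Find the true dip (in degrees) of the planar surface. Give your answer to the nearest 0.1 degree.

9.7°

Let the plane be z = a·easting + b·northing + c.
B−A: 129a + 215b = −42.6;  C−A: 112a − 189b = 19.4.
Solving gives a = −0.08007, b = −0.15010.
Gradient magnitude |∇z| = √(a² + b²) = √(0.00641 + 0.02253) = 0.17012.
True dip = arctan(0.17012) = 9.7°, dipping toward NNE (azimuth ≈ 028°).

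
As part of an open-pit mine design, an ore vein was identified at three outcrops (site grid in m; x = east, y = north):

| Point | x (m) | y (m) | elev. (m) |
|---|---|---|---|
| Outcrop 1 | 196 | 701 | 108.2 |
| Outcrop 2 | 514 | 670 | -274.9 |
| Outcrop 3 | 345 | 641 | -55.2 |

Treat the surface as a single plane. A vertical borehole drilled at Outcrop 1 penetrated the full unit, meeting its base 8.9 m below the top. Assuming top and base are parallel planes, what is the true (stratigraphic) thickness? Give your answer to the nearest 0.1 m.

5.5 m

Let the plane be z = a·x + b·y + c.
Outcrop 2−Outcrop 1: 318a − 31b = −383.1;  Outcrop 3−Outcrop 1: 149a − 60b = −163.4.
Solving gives a = −1.23924, b = −0.35410.
|∇z| = √(a²+b²) = 1.28884, so dip δ = arctan(1.28884) = 52.19°.
True thickness = vertical thickness × cos δ = 8.9 × cos 52.19° = 5.5 m.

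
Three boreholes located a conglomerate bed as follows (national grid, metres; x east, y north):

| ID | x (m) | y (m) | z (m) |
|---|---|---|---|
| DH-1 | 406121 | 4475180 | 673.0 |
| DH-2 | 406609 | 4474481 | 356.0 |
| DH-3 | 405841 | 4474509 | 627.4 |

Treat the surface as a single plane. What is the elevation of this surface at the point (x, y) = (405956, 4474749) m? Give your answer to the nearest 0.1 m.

Two edge vectors: DH-1→DH-2 = (488, -699, -317), DH-1→DH-3 = (-280, -671, -45.6).
Normal n = (DH-1→DH-2) × (DH-1→DH-3) = (-180832.6, 111012.8, -523168).
So ∂z/∂x = −n_x/n_z = −0.345649199 and ∂z/∂y = −n_y/n_z = 0.212193406.
Intercept c from DH-1: 673 + 140375.40 − 949603.69 = −808555.29.
At (405956, 4474749): z = −140318.4 + 949512.2 − 808555.29 = 638.6 m.

638.6 m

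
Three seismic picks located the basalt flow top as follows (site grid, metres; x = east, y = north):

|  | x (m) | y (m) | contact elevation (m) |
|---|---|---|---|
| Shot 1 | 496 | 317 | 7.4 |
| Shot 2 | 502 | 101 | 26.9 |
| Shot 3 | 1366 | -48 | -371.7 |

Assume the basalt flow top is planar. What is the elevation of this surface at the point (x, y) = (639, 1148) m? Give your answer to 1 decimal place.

-147.2 m

Let the plane be z = a·x + b·y + c.
Shot 2−Shot 1: 6a − 216b = 19.5;  Shot 3−Shot 1: 870a − 365b = −379.1.
Solving gives a = −0.479207, b = −0.103589.
Then c = 7.4 − a·496 − b·317 = 277.92.
At (639, 1148): z = −306.2 − 118.9 + 277.92 = -147.2 m.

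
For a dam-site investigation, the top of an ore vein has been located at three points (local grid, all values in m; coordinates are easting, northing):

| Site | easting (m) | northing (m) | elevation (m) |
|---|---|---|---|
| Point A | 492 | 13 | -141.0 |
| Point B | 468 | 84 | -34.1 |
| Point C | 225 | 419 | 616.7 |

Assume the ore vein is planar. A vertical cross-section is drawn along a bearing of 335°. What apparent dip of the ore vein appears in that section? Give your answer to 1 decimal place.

Two edge vectors: Point A→Point B = (-24, 71, 106.9), Point A→Point C = (-267, 406, 757.7).
Normal n = (Point A→Point B) × (Point A→Point C) = (10395.3, -10357.5, 9213).
So ∂z/∂easting = −n_x/n_z = −1.12833 and ∂z/∂northing = −n_y/n_z = 1.12423.
Unit vector along 335° is (sin 335°, cos 335°) = (-0.4226, 0.9063).
Slope in that direction = a·(-0.4226) + b·(0.9063) = 1.49575.
Apparent dip = arctan|1.49575| = 56.2° (true dip is 57.9°, so apparent ≤ true as expected).

56.2°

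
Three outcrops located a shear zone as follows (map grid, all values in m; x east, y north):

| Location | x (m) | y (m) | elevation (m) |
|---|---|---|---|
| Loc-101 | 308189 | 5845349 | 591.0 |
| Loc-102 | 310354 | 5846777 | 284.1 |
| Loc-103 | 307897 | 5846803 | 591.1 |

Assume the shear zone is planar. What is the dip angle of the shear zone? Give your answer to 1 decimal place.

Let the plane be z = a·x + b·y + c.
Loc-102−Loc-101: 2165a + 1428b = −306.9;  Loc-103−Loc-101: −292a + 1454b = 0.1.
Solving gives a = −0.12521, b = −0.02508.
Gradient magnitude |∇z| = √(a² + b²) = √(0.01568 + 0.00063) = 0.12770.
True dip = arctan(0.12770) = 7.3°, dipping toward ENE (azimuth ≈ 079°).

7.3°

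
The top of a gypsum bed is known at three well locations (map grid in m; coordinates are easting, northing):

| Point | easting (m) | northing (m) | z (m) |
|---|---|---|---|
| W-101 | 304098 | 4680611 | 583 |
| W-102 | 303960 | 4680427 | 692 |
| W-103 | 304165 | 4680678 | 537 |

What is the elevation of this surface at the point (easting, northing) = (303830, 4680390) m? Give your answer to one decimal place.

Two edge vectors: W-101→W-102 = (-138, -184, 109), W-101→W-103 = (67, 67, -46).
Normal n = (W-101→W-102) × (W-101→W-103) = (1161, 955, 3082).
So ∂z/∂easting = −n_x/n_z = −0.376703439 and ∂z/∂northing = −n_y/n_z = −0.309863725.
Intercept c from W-101: 583 + 114554.76 + 1450351.56 = 1565489.32.
At (303830, 4680390): z = −114453.8 − 1450283.1 + 1565489.32 = 752.4 m.

752.4 m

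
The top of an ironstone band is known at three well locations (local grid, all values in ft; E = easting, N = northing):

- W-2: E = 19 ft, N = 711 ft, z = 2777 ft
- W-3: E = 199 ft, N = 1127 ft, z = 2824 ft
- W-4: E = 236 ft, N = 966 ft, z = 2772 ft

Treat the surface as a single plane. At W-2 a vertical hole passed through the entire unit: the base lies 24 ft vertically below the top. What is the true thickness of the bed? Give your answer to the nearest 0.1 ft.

Two edge vectors: W-2→W-3 = (180, 416, 47), W-2→W-4 = (217, 255, -5).
Normal n = (W-2→W-3) × (W-2→W-4) = (-14065, 11099, -44372).
So ∂z/∂E = −n_x/n_z = −0.31698 and ∂z/∂N = −n_y/n_z = 0.25014.
|∇z| = √(a²+b²) = 0.40379, so dip δ = arctan(0.40379) = 21.99°.
True thickness = vertical thickness × cos δ = 24 × cos 21.99° = 22.3 ft.

22.3 ft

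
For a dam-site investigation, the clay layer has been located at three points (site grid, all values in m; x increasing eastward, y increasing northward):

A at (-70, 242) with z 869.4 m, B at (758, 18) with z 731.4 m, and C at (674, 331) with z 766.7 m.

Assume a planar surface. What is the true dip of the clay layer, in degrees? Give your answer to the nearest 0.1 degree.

Two edge vectors: A→B = (828, -224, -138), A→C = (744, 89, -102.7).
Normal n = (A→B) × (A→C) = (35286.8, -17636.4, 240348).
So ∂z/∂x = −n_x/n_z = −0.14682 and ∂z/∂y = −n_y/n_z = 0.07338.
Gradient magnitude |∇z| = √(a² + b²) = √(0.02155 + 0.00538) = 0.16413.
True dip = arctan(0.16413) = 9.3°, dipping toward ESE (azimuth ≈ 117°).

9.3°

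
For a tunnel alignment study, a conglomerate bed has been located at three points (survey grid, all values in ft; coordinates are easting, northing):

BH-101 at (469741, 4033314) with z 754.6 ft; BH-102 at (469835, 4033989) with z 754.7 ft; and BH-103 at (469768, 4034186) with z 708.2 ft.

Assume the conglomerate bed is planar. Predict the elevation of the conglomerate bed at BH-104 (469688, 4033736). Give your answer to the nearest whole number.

Let the plane be z = a·easting + b·northing + c.
BH-102−BH-101: 94a + 675b = 0.1;  BH-103−BH-101: 27a + 872b = −46.4.
Solving gives a = 0.49271606, b = −0.06846713.
Then c = 754.6 − a·469741 − b·4033314 = 45455.08.
At (469688, 4033736): z = 231422.8 − 276178.3 + 45455.08 = 699.6 ft.

700 ft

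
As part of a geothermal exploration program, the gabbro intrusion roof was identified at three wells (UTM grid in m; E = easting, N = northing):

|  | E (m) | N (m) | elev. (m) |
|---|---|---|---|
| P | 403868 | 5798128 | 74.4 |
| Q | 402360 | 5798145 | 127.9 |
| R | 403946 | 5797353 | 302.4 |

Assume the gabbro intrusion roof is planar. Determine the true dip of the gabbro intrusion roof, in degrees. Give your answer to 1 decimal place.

16.7°

Let the plane be z = a·E + b·N + c.
Q−P: −1508a + 17b = 53.5;  R−P: 78a − 775b = 228.
Solving gives a = −0.03884, b = −0.29810.
Gradient magnitude |∇z| = √(a² + b²) = √(0.00151 + 0.08887) = 0.30062.
True dip = arctan(0.30062) = 16.7°, dipping toward N (azimuth ≈ 007°).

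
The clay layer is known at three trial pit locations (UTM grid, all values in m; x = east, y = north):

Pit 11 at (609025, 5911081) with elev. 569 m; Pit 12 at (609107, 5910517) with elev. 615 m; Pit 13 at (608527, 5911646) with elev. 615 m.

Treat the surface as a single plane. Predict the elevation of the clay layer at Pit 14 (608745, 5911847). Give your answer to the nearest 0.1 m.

543.9 m

Let the plane be z = a·x + b·y + c.
Pit 12−Pit 11: 82a − 564b = 46;  Pit 13−Pit 11: −498a + 565b = 46.
Solving gives a = −0.221427292, b = −0.113753613.
Then c = 569 − a·609025 − b·5911081 = 807830.58.
At (608745, 5911847): z = −134792.8 − 672494.0 + 807830.58 = 543.9 m.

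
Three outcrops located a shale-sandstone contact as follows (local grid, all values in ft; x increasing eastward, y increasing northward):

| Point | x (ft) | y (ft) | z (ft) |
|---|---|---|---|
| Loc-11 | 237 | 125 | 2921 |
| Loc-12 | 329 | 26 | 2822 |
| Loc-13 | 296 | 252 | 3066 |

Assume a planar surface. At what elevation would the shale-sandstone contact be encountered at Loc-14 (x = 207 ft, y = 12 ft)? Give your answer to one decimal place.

Let the plane be z = a·x + b·y + c.
Loc-12−Loc-11: 92a − 99b = −99;  Loc-13−Loc-11: 59a + 127b = 145.
Solving gives a = 0.10168, b = 1.09449.
Then c = 2921 − a·237 − b·125 = 2760.09.
At (207, 12): z = 21.0 + 13.1 + 2760.09 = 2794.3 ft.

2794.3 ft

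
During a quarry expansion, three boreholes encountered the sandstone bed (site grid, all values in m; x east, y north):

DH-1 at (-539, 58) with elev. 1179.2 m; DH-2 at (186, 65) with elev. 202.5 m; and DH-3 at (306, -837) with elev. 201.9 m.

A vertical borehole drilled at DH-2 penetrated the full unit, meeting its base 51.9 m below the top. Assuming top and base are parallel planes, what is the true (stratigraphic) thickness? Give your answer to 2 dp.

Let the plane be z = a·x + b·y + c.
DH-2−DH-1: 725a + 7b = −976.7;  DH-3−DH-1: 845a − 895b = −977.3.
Solving gives a = −1.34545, b = −0.17833.
|∇z| = √(a²+b²) = 1.35722, so dip δ = arctan(1.35722) = 53.62°.
True thickness = vertical thickness × cos δ = 51.9 × cos 53.62° = 30.79 m.

30.79 m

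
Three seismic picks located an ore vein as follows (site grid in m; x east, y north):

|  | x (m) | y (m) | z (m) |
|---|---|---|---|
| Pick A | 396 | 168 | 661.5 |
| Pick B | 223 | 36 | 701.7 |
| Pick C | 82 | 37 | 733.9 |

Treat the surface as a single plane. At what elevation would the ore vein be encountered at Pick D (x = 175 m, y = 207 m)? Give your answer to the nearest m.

712 m

Let the plane be z = a·x + b·y + c.
Pick B−Pick A: −173a − 132b = 40.2;  Pick C−Pick A: −314a − 131b = 72.4.
Solving gives a = −0.22841, b = −0.00520.
Then c = 661.5 − a·396 − b·168 = 752.82.
At (175, 207): z = −40.0 − 1.1 + 752.82 = 711.8 m.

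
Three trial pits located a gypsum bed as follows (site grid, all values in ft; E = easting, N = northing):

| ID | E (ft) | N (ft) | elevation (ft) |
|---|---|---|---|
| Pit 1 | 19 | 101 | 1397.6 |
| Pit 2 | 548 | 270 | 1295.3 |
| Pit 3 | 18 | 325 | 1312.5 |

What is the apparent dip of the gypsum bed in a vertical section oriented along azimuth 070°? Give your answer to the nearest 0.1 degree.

11.2°

Two edge vectors: Pit 1→Pit 2 = (529, 169, -102.3), Pit 1→Pit 3 = (-1, 224, -85.1).
Normal n = (Pit 1→Pit 2) × (Pit 1→Pit 3) = (8533.3, 45120.2, 118665).
So ∂z/∂E = −n_x/n_z = −0.07191 and ∂z/∂N = −n_y/n_z = −0.38023.
Unit vector along 070° is (sin 70°, cos 70°) = (0.9397, 0.3420).
Slope in that direction = a·(0.9397) + b·(0.3420) = −0.19762.
Apparent dip = arctan|0.19762| = 11.2° (true dip is 21.2°, so apparent ≤ true as expected).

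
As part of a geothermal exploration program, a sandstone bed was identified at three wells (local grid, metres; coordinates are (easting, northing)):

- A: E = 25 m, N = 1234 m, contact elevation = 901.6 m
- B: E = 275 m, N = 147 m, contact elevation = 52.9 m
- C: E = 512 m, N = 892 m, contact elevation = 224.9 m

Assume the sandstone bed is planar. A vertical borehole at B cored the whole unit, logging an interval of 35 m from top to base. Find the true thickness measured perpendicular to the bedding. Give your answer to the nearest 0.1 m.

Two edge vectors: A→B = (250, -1087, -848.7), A→C = (487, -342, -676.7).
Normal n = (A→B) × (A→C) = (445317.5, -244141.9, 443869).
So ∂z/∂E = −n_x/n_z = −1.00326 and ∂z/∂N = −n_y/n_z = 0.55003.
|∇z| = √(a²+b²) = 1.14415, so dip δ = arctan(1.14415) = 48.85°.
True thickness = vertical thickness × cos δ = 35 × cos 48.85° = 23.0 m.

23.0 m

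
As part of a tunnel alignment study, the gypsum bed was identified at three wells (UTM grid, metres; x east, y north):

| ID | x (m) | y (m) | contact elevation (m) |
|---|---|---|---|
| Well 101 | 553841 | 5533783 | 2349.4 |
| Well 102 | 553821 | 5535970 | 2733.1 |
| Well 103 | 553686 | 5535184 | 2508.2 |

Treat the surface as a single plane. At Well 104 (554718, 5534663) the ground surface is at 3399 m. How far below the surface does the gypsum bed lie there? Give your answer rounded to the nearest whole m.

354 m

Let the plane be z = a·x + b·y + c.
Well 102−Well 101: −20a + 2187b = 383.7;  Well 103−Well 101: −155a + 1401b = 158.8.
Solving gives a = 0.61186339, b = 0.18104127.
Then c = 2349.4 − a·553841 − b·5533783 = −1338368.76.
At (554718, 5534663): z_contact = 339411.6 + 1002002.4 − 1338368.76 = 3045.3 m.
Depth below ground = 3399 − 3045.3 = 354 m.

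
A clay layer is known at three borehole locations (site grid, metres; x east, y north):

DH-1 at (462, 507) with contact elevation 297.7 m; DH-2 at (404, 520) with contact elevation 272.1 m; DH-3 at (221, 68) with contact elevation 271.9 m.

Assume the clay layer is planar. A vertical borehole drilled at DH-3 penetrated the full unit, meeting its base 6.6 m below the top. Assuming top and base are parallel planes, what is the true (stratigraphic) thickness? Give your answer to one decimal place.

6.0 m

Two edge vectors: DH-1→DH-2 = (-58, 13, -25.6), DH-1→DH-3 = (-241, -439, -25.8).
Normal n = (DH-1→DH-2) × (DH-1→DH-3) = (-11573.8, 4673.2, 28595).
So ∂z/∂x = −n_x/n_z = 0.40475 and ∂z/∂y = −n_y/n_z = −0.16343.
|∇z| = √(a²+b²) = 0.43650, so dip δ = arctan(0.43650) = 23.58°.
True thickness = vertical thickness × cos δ = 6.6 × cos 23.58° = 6.0 m.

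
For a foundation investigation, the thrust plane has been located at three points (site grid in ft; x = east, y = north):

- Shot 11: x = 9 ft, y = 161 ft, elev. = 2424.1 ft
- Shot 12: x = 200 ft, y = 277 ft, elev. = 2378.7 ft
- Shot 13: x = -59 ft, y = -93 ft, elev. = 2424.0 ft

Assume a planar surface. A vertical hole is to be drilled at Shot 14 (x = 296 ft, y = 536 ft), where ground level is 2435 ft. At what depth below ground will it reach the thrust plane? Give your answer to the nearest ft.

Let the plane be z = a·x + b·y + c.
Shot 12−Shot 11: 191a + 116b = −45.4;  Shot 13−Shot 11: −68a − 254b = −0.1.
Solving gives a = −0.28413, b = 0.07646.
Then c = 2424.1 − a·9 − b·161 = 2414.35.
At (296, 536): z_contact = −84.1 + 41.0 + 2414.35 = 2371.2 ft.
Depth below ground = 2435 − 2371.2 = 64 ft.

64 ft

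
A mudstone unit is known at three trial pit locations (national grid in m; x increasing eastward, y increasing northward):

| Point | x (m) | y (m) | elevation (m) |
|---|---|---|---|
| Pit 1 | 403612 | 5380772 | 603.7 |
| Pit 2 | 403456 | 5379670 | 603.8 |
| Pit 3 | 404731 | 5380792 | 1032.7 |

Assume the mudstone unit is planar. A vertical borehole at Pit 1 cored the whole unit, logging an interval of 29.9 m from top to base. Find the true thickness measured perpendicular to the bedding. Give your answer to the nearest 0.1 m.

27.9 m

Two edge vectors: Pit 1→Pit 2 = (-156, -1102, 0.1), Pit 1→Pit 3 = (1119, 20, 429).
Normal n = (Pit 1→Pit 2) × (Pit 1→Pit 3) = (-472760, 67035.9, 1230018).
So ∂z/∂x = −n_x/n_z = 0.38435 and ∂z/∂y = −n_y/n_z = −0.05450.
|∇z| = √(a²+b²) = 0.38820, so dip δ = arctan(0.38820) = 21.22°.
True thickness = vertical thickness × cos δ = 29.9 × cos 21.22° = 27.9 m.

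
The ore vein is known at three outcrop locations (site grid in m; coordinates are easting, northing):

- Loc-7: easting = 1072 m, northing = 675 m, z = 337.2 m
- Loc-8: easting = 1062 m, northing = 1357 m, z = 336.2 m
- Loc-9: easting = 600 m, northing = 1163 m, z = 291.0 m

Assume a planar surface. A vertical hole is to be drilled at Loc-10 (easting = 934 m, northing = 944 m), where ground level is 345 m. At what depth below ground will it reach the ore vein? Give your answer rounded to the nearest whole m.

Two edge vectors: Loc-7→Loc-8 = (-10, 682, -1), Loc-7→Loc-9 = (-472, 488, -46.2).
Normal n = (Loc-7→Loc-8) × (Loc-7→Loc-9) = (-31020.4, 10, 317024).
So ∂z/∂easting = −n_x/n_z = 0.09785 and ∂z/∂northing = −n_y/n_z = −0.00003.
Intercept c from Loc-7: 337.2 − 104.89 + 0.02 = 232.33.
At (934, 944): z_contact = 91.4 − 0.0 + 232.33 = 323.7 m.
Depth below ground = 345 − 323.7 = 21 m.

21 m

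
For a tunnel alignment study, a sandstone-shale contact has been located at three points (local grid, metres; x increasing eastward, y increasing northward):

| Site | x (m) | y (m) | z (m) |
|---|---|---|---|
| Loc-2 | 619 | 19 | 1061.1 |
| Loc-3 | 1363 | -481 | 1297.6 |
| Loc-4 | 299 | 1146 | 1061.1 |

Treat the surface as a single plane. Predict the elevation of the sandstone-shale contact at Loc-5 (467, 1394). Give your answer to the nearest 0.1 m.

1154.8 m

Let the plane be z = a·x + b·y + c.
Loc-3−Loc-2: 744a − 500b = 236.5;  Loc-4−Loc-2: −320a + 1127b = 0.
Solving gives a = 0.392837, b = 0.111542.
Then c = 1061.1 − a·619 − b·19 = 815.81.
At (467, 1394): z = 183.5 + 155.5 + 815.81 = 1154.8 m.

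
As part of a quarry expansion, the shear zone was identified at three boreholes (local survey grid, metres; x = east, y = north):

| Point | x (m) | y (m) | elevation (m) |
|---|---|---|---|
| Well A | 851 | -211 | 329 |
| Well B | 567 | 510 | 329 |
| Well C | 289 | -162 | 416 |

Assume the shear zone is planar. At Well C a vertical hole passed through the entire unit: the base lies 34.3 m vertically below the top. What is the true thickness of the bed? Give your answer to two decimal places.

33.80 m

Let the plane be z = a·x + b·y + c.
Well B−Well A: −284a + 721b = 0;  Well C−Well A: −562a + 49b = 87.
Solving gives a = −0.16031, b = −0.06315.
|∇z| = √(a²+b²) = 0.17230, so dip δ = arctan(0.17230) = 9.78°.
True thickness = vertical thickness × cos δ = 34.3 × cos 9.78° = 33.80 m.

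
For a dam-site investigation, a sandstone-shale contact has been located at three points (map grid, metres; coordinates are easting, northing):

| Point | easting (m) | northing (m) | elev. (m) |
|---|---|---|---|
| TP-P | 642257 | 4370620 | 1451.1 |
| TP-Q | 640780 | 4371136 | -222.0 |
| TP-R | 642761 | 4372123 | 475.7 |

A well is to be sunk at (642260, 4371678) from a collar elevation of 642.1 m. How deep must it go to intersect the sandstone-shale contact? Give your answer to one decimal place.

162.9 m

Let the plane be z = a·easting + b·northing + c.
TP-Q−TP-P: −1477a + 516b = −1673.1;  TP-R−TP-P: 504a + 1503b = −975.4.
Solving gives a = 0.811035063, b = −0.920932583.
Then c = 1451.1 − a·642257 − b·4370620 = 3505604.52.
At (642260, 4371678): z_contact = 520895.38 − 4026020.71 + 3505604.52 = 479.19 m.
Depth below ground = 642.1 − 479.19 = 162.9 m.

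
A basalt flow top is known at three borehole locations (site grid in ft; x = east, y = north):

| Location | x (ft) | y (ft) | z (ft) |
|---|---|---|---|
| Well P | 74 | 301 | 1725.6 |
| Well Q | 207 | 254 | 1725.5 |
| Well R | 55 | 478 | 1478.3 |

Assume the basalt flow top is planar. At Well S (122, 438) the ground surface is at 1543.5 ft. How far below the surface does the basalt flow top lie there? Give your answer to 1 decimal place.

Let the plane be z = a·x + b·y + c.
Well Q−Well P: 133a − 47b = −0.1;  Well R−Well P: −19a + 177b = −247.3.
Solving gives a = −0.51399, b = −1.45235.
Then c = 1725.6 − a·74 − b·301 = 2200.79.
At (122, 438): z_contact = −62.71 − 636.13 + 2200.79 = 1501.96 ft.
Depth below ground = 1543.5 − 1501.96 = 41.5 ft.

41.5 ft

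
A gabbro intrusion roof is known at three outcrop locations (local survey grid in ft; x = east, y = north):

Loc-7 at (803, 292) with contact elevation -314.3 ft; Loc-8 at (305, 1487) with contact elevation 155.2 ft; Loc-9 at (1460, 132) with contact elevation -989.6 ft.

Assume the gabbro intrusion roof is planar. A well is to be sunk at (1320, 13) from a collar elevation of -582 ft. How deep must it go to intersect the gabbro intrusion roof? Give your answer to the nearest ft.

Let the plane be z = a·x + b·y + c.
Loc-8−Loc-7: −498a + 1195b = 469.5;  Loc-9−Loc-7: 657a − 160b = −675.3.
Solving gives a = −1.03746, b = −0.03946.
Then c = -314.3 − a·803 − b·292 = 530.31.
At (1320, 13): z_contact = −1369.5 − 0.5 + 530.31 = -839.7 ft.
Depth below ground = -582 − (-839.7) = 258 ft.

258 ft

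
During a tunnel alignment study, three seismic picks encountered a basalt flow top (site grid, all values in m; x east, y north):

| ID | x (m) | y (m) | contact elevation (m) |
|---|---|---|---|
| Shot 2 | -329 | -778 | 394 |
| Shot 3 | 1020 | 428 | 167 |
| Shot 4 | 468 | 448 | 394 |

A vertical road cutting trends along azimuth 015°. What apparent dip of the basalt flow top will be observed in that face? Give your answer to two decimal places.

Two edge vectors: Shot 2→Shot 3 = (1349, 1206, -227), Shot 2→Shot 4 = (797, 1226, 0).
Normal n = (Shot 2→Shot 3) × (Shot 2→Shot 4) = (278302, -180919, 692692).
So ∂z/∂x = −n_x/n_z = −0.40177 and ∂z/∂y = −n_y/n_z = 0.26118.
Unit vector along 015° is (sin 15°, cos 15°) = (0.2588, 0.9659).
Slope in that direction = a·(0.2588) + b·(0.9659) = 0.14830.
Apparent dip = arctan|0.14830| = 8.44° (true dip is 25.6°, so apparent ≤ true as expected).

8.44°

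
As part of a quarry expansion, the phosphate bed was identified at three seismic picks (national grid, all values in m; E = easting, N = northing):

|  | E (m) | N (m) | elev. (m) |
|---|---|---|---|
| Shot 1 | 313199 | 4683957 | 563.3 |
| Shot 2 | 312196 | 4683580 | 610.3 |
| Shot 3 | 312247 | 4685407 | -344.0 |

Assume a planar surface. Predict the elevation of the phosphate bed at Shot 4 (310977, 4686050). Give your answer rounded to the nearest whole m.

-874 m

Let the plane be z = a·E + b·N + c.
Shot 2−Shot 1: −1003a − 377b = 47;  Shot 3−Shot 1: −952a + 1450b = −907.3.
Solving gives a = 0.15105556, b = −0.52654835.
Then c = 563.3 − a·313199 − b·4683957 = 2419582.67.
At (310977, 4686050): z = 46974.8 − 2467431.9 + 2419582.67 = -874.4 m.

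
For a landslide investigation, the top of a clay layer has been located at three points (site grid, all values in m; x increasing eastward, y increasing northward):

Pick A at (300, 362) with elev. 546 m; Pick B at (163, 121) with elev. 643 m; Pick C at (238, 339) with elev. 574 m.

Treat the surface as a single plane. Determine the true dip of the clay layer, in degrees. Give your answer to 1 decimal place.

Let the plane be z = a·x + b·y + c.
Pick B−Pick A: −137a − 241b = 97;  Pick C−Pick A: −62a − 23b = 28.
Solving gives a = −0.38309, b = −0.18472.
Gradient magnitude |∇z| = √(a² + b²) = √(0.14676 + 0.03412) = 0.42530.
True dip = arctan(0.42530) = 23.0°, dipping toward ENE (azimuth ≈ 064°).

23.0°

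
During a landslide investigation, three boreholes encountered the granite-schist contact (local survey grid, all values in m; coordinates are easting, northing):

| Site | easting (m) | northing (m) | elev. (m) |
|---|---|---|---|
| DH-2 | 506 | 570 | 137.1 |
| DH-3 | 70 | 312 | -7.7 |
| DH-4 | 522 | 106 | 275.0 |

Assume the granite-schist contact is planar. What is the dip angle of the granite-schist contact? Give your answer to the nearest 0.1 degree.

29.7°

Two edge vectors: DH-2→DH-3 = (-436, -258, -144.8), DH-2→DH-4 = (16, -464, 137.9).
Normal n = (DH-2→DH-3) × (DH-2→DH-4) = (-102765.4, 57807.6, 206432).
So ∂z/∂easting = −n_x/n_z = 0.49782 and ∂z/∂northing = −n_y/n_z = −0.28003.
Gradient magnitude |∇z| = √(a² + b²) = √(0.24782 + 0.07842) = 0.57117.
True dip = arctan(0.57117) = 29.7°, dipping toward WNW (azimuth ≈ 299°).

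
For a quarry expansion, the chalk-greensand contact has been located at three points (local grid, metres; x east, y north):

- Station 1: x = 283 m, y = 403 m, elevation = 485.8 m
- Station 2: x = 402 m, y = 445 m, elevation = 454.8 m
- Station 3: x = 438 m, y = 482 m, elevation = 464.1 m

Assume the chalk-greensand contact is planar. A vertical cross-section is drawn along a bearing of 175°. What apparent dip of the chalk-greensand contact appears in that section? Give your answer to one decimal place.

Two edge vectors: Station 1→Station 2 = (119, 42, -31), Station 1→Station 3 = (155, 79, -21.7).
Normal n = (Station 1→Station 2) × (Station 1→Station 3) = (1537.6, -2222.7, 2891).
So ∂z/∂x = −n_x/n_z = −0.53186 and ∂z/∂y = −n_y/n_z = 0.76883.
Unit vector along 175° is (sin 175°, cos 175°) = (0.0872, -0.9962).
Slope in that direction = a·(0.0872) + b·(-0.9962) = −0.81226.
Apparent dip = arctan|0.81226| = 39.1° (true dip is 43.1°, so apparent ≤ true as expected).

39.1°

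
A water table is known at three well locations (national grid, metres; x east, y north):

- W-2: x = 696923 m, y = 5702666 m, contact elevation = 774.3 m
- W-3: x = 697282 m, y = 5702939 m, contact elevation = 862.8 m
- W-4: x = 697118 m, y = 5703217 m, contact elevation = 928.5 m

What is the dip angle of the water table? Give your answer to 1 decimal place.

Let the plane be z = a·x + b·y + c.
W-3−W-2: 359a + 273b = 88.5;  W-4−W-2: 195a + 551b = 154.2.
Solving gives a = 0.04611, b = 0.26353.
Gradient magnitude |∇z| = √(a² + b²) = √(0.00213 + 0.06945) = 0.26754.
True dip = arctan(0.26754) = 15.0°, dipping toward S (azimuth ≈ 190°).

15.0°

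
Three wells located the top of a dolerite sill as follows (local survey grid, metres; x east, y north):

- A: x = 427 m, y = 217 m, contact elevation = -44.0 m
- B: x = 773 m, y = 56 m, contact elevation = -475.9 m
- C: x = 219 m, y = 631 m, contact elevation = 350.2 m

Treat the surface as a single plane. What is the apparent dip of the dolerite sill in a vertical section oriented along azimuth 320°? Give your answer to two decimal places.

45.01°

Two edge vectors: A→B = (346, -161, -431.9), A→C = (-208, 414, 394.2).
Normal n = (A→B) × (A→C) = (115340.4, -46558, 109756).
So ∂z/∂x = −n_x/n_z = −1.05088 and ∂z/∂y = −n_y/n_z = 0.42420.
Unit vector along 320° is (sin 320°, cos 320°) = (-0.6428, 0.7660).
Slope in that direction = a·(-0.6428) + b·(0.7660) = 1.00045.
Apparent dip = arctan|1.00045| = 45.01° (true dip is 48.6°, so apparent ≤ true as expected).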